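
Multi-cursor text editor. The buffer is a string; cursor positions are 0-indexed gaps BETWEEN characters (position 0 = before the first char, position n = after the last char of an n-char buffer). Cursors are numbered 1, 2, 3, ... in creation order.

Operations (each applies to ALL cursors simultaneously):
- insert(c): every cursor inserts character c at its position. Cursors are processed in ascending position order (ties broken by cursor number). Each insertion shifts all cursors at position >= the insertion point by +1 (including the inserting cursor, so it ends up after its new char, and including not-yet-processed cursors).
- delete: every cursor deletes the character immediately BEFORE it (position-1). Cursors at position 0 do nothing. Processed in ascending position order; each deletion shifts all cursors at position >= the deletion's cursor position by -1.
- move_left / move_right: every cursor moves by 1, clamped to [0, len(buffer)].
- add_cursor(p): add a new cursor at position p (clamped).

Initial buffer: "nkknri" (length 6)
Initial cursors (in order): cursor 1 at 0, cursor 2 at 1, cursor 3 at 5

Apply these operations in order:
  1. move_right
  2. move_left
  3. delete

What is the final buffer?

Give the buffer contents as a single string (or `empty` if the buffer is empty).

Answer: kkni

Derivation:
After op 1 (move_right): buffer="nkknri" (len 6), cursors c1@1 c2@2 c3@6, authorship ......
After op 2 (move_left): buffer="nkknri" (len 6), cursors c1@0 c2@1 c3@5, authorship ......
After op 3 (delete): buffer="kkni" (len 4), cursors c1@0 c2@0 c3@3, authorship ....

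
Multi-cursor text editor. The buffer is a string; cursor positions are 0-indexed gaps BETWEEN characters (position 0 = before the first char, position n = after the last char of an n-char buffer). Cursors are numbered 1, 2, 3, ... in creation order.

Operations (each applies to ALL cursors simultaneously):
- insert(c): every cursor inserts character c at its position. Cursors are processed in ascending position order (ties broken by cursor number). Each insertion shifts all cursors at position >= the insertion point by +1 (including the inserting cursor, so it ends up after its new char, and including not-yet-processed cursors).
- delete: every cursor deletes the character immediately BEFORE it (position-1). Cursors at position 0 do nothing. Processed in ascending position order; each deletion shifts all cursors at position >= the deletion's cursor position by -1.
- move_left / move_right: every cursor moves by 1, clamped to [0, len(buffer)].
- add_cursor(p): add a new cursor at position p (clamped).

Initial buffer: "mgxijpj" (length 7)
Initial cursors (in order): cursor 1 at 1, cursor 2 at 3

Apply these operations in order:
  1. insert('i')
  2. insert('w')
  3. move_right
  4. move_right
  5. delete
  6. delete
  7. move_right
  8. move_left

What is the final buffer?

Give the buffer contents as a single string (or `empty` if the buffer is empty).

After op 1 (insert('i')): buffer="migxiijpj" (len 9), cursors c1@2 c2@5, authorship .1..2....
After op 2 (insert('w')): buffer="miwgxiwijpj" (len 11), cursors c1@3 c2@7, authorship .11..22....
After op 3 (move_right): buffer="miwgxiwijpj" (len 11), cursors c1@4 c2@8, authorship .11..22....
After op 4 (move_right): buffer="miwgxiwijpj" (len 11), cursors c1@5 c2@9, authorship .11..22....
After op 5 (delete): buffer="miwgiwipj" (len 9), cursors c1@4 c2@7, authorship .11.22...
After op 6 (delete): buffer="miwiwpj" (len 7), cursors c1@3 c2@5, authorship .1122..
After op 7 (move_right): buffer="miwiwpj" (len 7), cursors c1@4 c2@6, authorship .1122..
After op 8 (move_left): buffer="miwiwpj" (len 7), cursors c1@3 c2@5, authorship .1122..

Answer: miwiwpj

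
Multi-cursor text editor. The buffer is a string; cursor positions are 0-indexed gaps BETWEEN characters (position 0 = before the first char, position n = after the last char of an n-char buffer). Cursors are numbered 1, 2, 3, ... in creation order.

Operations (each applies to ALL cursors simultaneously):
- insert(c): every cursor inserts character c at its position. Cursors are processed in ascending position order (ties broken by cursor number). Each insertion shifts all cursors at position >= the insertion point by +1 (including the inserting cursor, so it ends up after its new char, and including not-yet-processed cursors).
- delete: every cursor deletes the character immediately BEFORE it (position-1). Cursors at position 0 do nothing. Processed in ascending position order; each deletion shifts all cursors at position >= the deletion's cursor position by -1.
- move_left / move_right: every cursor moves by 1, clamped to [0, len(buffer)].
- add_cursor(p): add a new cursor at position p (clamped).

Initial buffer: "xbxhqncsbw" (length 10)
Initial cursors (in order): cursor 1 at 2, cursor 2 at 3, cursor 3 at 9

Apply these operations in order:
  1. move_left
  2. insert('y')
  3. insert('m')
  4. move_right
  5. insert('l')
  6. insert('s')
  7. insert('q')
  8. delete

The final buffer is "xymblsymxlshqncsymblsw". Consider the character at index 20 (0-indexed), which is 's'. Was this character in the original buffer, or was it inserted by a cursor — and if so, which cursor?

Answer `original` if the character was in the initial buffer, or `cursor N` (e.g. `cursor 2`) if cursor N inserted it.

After op 1 (move_left): buffer="xbxhqncsbw" (len 10), cursors c1@1 c2@2 c3@8, authorship ..........
After op 2 (insert('y')): buffer="xybyxhqncsybw" (len 13), cursors c1@2 c2@4 c3@11, authorship .1.2......3..
After op 3 (insert('m')): buffer="xymbymxhqncsymbw" (len 16), cursors c1@3 c2@6 c3@14, authorship .11.22......33..
After op 4 (move_right): buffer="xymbymxhqncsymbw" (len 16), cursors c1@4 c2@7 c3@15, authorship .11.22......33..
After op 5 (insert('l')): buffer="xymblymxlhqncsymblw" (len 19), cursors c1@5 c2@9 c3@18, authorship .11.122.2.....33.3.
After op 6 (insert('s')): buffer="xymblsymxlshqncsymblsw" (len 22), cursors c1@6 c2@11 c3@21, authorship .11.1122.22.....33.33.
After op 7 (insert('q')): buffer="xymblsqymxlsqhqncsymblsqw" (len 25), cursors c1@7 c2@13 c3@24, authorship .11.11122.222.....33.333.
After op 8 (delete): buffer="xymblsymxlshqncsymblsw" (len 22), cursors c1@6 c2@11 c3@21, authorship .11.1122.22.....33.33.
Authorship (.=original, N=cursor N): . 1 1 . 1 1 2 2 . 2 2 . . . . . 3 3 . 3 3 .
Index 20: author = 3

Answer: cursor 3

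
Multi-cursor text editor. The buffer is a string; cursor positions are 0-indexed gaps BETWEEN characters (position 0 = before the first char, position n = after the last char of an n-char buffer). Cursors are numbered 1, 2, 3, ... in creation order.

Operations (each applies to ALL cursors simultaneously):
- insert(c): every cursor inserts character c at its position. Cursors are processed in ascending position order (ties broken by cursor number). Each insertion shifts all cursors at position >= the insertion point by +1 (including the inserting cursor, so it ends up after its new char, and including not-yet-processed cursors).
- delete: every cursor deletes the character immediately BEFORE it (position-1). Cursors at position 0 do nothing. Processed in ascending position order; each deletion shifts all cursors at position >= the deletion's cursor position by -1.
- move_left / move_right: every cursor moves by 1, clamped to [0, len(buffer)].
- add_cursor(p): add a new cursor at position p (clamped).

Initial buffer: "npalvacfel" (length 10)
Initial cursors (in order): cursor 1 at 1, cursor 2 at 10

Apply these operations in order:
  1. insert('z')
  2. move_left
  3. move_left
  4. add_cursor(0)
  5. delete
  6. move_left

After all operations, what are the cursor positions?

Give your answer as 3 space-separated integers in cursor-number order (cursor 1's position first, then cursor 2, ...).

Answer: 0 8 0

Derivation:
After op 1 (insert('z')): buffer="nzpalvacfelz" (len 12), cursors c1@2 c2@12, authorship .1.........2
After op 2 (move_left): buffer="nzpalvacfelz" (len 12), cursors c1@1 c2@11, authorship .1.........2
After op 3 (move_left): buffer="nzpalvacfelz" (len 12), cursors c1@0 c2@10, authorship .1.........2
After op 4 (add_cursor(0)): buffer="nzpalvacfelz" (len 12), cursors c1@0 c3@0 c2@10, authorship .1.........2
After op 5 (delete): buffer="nzpalvacflz" (len 11), cursors c1@0 c3@0 c2@9, authorship .1........2
After op 6 (move_left): buffer="nzpalvacflz" (len 11), cursors c1@0 c3@0 c2@8, authorship .1........2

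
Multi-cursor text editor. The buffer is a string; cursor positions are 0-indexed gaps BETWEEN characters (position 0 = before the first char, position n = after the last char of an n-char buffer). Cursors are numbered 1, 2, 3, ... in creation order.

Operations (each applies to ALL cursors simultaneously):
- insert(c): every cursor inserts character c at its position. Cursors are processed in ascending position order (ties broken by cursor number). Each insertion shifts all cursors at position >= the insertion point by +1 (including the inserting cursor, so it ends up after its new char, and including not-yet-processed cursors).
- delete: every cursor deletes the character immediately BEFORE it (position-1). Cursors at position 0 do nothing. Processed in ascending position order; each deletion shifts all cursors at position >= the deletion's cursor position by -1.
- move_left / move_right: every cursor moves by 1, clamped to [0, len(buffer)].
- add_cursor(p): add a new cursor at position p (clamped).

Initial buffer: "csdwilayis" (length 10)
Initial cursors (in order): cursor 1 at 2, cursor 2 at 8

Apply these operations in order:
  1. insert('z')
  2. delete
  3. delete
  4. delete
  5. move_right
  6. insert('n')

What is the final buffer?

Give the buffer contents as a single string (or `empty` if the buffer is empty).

Answer: dnwilins

Derivation:
After op 1 (insert('z')): buffer="cszdwilayzis" (len 12), cursors c1@3 c2@10, authorship ..1......2..
After op 2 (delete): buffer="csdwilayis" (len 10), cursors c1@2 c2@8, authorship ..........
After op 3 (delete): buffer="cdwilais" (len 8), cursors c1@1 c2@6, authorship ........
After op 4 (delete): buffer="dwilis" (len 6), cursors c1@0 c2@4, authorship ......
After op 5 (move_right): buffer="dwilis" (len 6), cursors c1@1 c2@5, authorship ......
After op 6 (insert('n')): buffer="dnwilins" (len 8), cursors c1@2 c2@7, authorship .1....2.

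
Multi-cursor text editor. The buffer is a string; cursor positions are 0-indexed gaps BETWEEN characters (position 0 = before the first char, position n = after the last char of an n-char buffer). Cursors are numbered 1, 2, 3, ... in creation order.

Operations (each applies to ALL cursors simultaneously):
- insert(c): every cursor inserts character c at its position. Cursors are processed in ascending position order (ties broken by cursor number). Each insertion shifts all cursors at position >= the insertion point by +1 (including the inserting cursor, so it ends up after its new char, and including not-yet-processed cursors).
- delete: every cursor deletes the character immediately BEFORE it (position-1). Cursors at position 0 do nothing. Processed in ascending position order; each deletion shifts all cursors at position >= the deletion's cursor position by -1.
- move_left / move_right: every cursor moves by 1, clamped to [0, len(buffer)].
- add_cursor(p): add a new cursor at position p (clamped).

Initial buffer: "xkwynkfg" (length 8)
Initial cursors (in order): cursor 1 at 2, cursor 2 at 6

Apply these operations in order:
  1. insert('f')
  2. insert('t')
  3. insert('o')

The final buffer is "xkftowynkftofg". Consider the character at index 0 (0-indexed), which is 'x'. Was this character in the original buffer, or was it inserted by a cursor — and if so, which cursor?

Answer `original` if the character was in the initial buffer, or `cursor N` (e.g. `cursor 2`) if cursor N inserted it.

Answer: original

Derivation:
After op 1 (insert('f')): buffer="xkfwynkffg" (len 10), cursors c1@3 c2@8, authorship ..1....2..
After op 2 (insert('t')): buffer="xkftwynkftfg" (len 12), cursors c1@4 c2@10, authorship ..11....22..
After op 3 (insert('o')): buffer="xkftowynkftofg" (len 14), cursors c1@5 c2@12, authorship ..111....222..
Authorship (.=original, N=cursor N): . . 1 1 1 . . . . 2 2 2 . .
Index 0: author = original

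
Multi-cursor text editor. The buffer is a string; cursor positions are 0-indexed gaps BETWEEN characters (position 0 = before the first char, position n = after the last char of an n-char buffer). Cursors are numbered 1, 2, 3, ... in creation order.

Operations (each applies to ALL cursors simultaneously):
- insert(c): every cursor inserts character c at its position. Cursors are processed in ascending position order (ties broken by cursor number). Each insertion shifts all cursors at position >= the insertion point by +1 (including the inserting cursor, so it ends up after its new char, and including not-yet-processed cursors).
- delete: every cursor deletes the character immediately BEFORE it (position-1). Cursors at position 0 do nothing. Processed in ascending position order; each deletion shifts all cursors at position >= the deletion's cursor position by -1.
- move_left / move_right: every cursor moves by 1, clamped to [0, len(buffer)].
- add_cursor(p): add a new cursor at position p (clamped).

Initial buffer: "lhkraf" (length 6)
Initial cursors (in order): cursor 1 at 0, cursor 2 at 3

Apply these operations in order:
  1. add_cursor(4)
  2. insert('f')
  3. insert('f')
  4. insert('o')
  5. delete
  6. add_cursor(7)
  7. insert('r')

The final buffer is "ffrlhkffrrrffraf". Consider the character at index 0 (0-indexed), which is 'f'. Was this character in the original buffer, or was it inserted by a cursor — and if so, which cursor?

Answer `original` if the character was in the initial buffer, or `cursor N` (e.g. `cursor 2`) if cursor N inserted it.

After op 1 (add_cursor(4)): buffer="lhkraf" (len 6), cursors c1@0 c2@3 c3@4, authorship ......
After op 2 (insert('f')): buffer="flhkfrfaf" (len 9), cursors c1@1 c2@5 c3@7, authorship 1...2.3..
After op 3 (insert('f')): buffer="fflhkffrffaf" (len 12), cursors c1@2 c2@7 c3@10, authorship 11...22.33..
After op 4 (insert('o')): buffer="ffolhkfforffoaf" (len 15), cursors c1@3 c2@9 c3@13, authorship 111...222.333..
After op 5 (delete): buffer="fflhkffrffaf" (len 12), cursors c1@2 c2@7 c3@10, authorship 11...22.33..
After op 6 (add_cursor(7)): buffer="fflhkffrffaf" (len 12), cursors c1@2 c2@7 c4@7 c3@10, authorship 11...22.33..
After op 7 (insert('r')): buffer="ffrlhkffrrrffraf" (len 16), cursors c1@3 c2@10 c4@10 c3@14, authorship 111...2224.333..
Authorship (.=original, N=cursor N): 1 1 1 . . . 2 2 2 4 . 3 3 3 . .
Index 0: author = 1

Answer: cursor 1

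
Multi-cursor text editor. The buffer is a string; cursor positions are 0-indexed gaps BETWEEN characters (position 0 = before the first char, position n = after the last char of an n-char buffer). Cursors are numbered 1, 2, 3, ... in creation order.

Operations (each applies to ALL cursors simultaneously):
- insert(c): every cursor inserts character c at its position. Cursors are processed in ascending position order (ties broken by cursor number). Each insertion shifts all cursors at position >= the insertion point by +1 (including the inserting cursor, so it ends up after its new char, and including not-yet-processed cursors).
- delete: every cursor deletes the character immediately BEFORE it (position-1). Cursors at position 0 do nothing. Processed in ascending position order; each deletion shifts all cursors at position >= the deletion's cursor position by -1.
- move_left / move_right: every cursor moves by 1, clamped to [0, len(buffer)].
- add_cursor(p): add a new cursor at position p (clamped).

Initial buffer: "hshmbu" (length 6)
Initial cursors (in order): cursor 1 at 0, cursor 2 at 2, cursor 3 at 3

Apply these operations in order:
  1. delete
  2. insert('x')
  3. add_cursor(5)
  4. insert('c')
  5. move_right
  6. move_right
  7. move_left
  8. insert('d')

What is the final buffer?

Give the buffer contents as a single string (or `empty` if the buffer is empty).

After op 1 (delete): buffer="hmbu" (len 4), cursors c1@0 c2@1 c3@1, authorship ....
After op 2 (insert('x')): buffer="xhxxmbu" (len 7), cursors c1@1 c2@4 c3@4, authorship 1.23...
After op 3 (add_cursor(5)): buffer="xhxxmbu" (len 7), cursors c1@1 c2@4 c3@4 c4@5, authorship 1.23...
After op 4 (insert('c')): buffer="xchxxccmcbu" (len 11), cursors c1@2 c2@7 c3@7 c4@9, authorship 11.2323.4..
After op 5 (move_right): buffer="xchxxccmcbu" (len 11), cursors c1@3 c2@8 c3@8 c4@10, authorship 11.2323.4..
After op 6 (move_right): buffer="xchxxccmcbu" (len 11), cursors c1@4 c2@9 c3@9 c4@11, authorship 11.2323.4..
After op 7 (move_left): buffer="xchxxccmcbu" (len 11), cursors c1@3 c2@8 c3@8 c4@10, authorship 11.2323.4..
After op 8 (insert('d')): buffer="xchdxxccmddcbdu" (len 15), cursors c1@4 c2@11 c3@11 c4@14, authorship 11.12323.234.4.

Answer: xchdxxccmddcbdu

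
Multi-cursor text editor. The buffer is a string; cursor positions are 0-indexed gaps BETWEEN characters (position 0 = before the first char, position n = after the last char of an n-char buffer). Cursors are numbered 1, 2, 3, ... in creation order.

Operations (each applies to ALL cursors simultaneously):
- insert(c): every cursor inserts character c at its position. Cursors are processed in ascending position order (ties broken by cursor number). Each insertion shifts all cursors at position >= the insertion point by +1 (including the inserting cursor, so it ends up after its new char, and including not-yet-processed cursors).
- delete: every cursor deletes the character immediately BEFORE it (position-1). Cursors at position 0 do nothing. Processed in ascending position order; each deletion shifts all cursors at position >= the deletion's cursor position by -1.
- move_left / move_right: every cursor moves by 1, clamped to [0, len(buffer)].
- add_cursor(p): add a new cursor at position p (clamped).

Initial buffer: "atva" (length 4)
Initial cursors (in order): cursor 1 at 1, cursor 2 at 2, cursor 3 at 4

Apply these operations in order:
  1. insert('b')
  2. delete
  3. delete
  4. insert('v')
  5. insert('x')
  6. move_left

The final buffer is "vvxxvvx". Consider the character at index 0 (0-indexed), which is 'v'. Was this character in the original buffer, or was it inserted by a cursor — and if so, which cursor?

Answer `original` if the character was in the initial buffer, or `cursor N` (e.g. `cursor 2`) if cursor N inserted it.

After op 1 (insert('b')): buffer="abtbvab" (len 7), cursors c1@2 c2@4 c3@7, authorship .1.2..3
After op 2 (delete): buffer="atva" (len 4), cursors c1@1 c2@2 c3@4, authorship ....
After op 3 (delete): buffer="v" (len 1), cursors c1@0 c2@0 c3@1, authorship .
After op 4 (insert('v')): buffer="vvvv" (len 4), cursors c1@2 c2@2 c3@4, authorship 12.3
After op 5 (insert('x')): buffer="vvxxvvx" (len 7), cursors c1@4 c2@4 c3@7, authorship 1212.33
After op 6 (move_left): buffer="vvxxvvx" (len 7), cursors c1@3 c2@3 c3@6, authorship 1212.33
Authorship (.=original, N=cursor N): 1 2 1 2 . 3 3
Index 0: author = 1

Answer: cursor 1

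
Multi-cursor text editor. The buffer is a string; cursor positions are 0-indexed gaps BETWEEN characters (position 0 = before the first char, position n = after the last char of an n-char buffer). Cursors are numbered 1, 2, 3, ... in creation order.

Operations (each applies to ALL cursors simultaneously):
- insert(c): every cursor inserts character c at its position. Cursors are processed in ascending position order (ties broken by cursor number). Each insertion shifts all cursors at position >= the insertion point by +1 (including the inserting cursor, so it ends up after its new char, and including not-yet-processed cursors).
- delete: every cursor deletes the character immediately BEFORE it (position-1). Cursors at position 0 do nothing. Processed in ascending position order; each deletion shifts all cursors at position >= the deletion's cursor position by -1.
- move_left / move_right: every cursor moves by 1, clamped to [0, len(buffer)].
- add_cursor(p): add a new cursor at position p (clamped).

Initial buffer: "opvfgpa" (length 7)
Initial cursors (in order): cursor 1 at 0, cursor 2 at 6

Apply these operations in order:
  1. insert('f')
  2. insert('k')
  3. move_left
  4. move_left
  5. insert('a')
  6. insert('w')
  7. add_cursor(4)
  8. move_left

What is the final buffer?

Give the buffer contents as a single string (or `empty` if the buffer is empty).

After op 1 (insert('f')): buffer="fopvfgpfa" (len 9), cursors c1@1 c2@8, authorship 1......2.
After op 2 (insert('k')): buffer="fkopvfgpfka" (len 11), cursors c1@2 c2@10, authorship 11......22.
After op 3 (move_left): buffer="fkopvfgpfka" (len 11), cursors c1@1 c2@9, authorship 11......22.
After op 4 (move_left): buffer="fkopvfgpfka" (len 11), cursors c1@0 c2@8, authorship 11......22.
After op 5 (insert('a')): buffer="afkopvfgpafka" (len 13), cursors c1@1 c2@10, authorship 111......222.
After op 6 (insert('w')): buffer="awfkopvfgpawfka" (len 15), cursors c1@2 c2@12, authorship 1111......2222.
After op 7 (add_cursor(4)): buffer="awfkopvfgpawfka" (len 15), cursors c1@2 c3@4 c2@12, authorship 1111......2222.
After op 8 (move_left): buffer="awfkopvfgpawfka" (len 15), cursors c1@1 c3@3 c2@11, authorship 1111......2222.

Answer: awfkopvfgpawfka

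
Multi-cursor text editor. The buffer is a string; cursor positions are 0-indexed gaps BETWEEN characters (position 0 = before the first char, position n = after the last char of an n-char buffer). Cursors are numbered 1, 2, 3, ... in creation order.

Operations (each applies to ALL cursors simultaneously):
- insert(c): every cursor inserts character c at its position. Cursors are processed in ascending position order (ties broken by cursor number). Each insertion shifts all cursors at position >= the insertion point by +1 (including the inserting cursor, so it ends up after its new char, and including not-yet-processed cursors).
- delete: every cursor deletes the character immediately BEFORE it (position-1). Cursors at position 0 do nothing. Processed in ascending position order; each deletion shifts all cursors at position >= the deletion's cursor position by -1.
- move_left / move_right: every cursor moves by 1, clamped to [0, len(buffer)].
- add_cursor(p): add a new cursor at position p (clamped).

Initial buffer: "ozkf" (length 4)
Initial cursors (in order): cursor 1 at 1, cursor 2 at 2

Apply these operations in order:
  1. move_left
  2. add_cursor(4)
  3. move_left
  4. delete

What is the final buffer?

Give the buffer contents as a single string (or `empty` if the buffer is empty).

After op 1 (move_left): buffer="ozkf" (len 4), cursors c1@0 c2@1, authorship ....
After op 2 (add_cursor(4)): buffer="ozkf" (len 4), cursors c1@0 c2@1 c3@4, authorship ....
After op 3 (move_left): buffer="ozkf" (len 4), cursors c1@0 c2@0 c3@3, authorship ....
After op 4 (delete): buffer="ozf" (len 3), cursors c1@0 c2@0 c3@2, authorship ...

Answer: ozf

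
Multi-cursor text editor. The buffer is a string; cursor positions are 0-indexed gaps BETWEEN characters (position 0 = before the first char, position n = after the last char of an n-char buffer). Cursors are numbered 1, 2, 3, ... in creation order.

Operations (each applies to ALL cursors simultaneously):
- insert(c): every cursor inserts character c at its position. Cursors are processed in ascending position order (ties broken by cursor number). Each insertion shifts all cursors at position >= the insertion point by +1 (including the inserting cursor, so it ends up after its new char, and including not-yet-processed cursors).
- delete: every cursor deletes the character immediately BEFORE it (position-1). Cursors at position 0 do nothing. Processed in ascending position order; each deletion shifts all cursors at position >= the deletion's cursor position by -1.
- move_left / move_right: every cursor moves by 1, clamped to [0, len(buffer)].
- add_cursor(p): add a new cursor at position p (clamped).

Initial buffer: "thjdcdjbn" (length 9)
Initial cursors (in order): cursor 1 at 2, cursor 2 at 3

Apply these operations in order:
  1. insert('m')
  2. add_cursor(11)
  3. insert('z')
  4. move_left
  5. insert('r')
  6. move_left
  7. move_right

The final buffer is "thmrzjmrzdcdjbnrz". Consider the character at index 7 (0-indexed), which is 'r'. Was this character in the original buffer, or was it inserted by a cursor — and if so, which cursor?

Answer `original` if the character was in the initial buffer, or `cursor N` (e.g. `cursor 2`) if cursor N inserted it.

After op 1 (insert('m')): buffer="thmjmdcdjbn" (len 11), cursors c1@3 c2@5, authorship ..1.2......
After op 2 (add_cursor(11)): buffer="thmjmdcdjbn" (len 11), cursors c1@3 c2@5 c3@11, authorship ..1.2......
After op 3 (insert('z')): buffer="thmzjmzdcdjbnz" (len 14), cursors c1@4 c2@7 c3@14, authorship ..11.22......3
After op 4 (move_left): buffer="thmzjmzdcdjbnz" (len 14), cursors c1@3 c2@6 c3@13, authorship ..11.22......3
After op 5 (insert('r')): buffer="thmrzjmrzdcdjbnrz" (len 17), cursors c1@4 c2@8 c3@16, authorship ..111.222......33
After op 6 (move_left): buffer="thmrzjmrzdcdjbnrz" (len 17), cursors c1@3 c2@7 c3@15, authorship ..111.222......33
After op 7 (move_right): buffer="thmrzjmrzdcdjbnrz" (len 17), cursors c1@4 c2@8 c3@16, authorship ..111.222......33
Authorship (.=original, N=cursor N): . . 1 1 1 . 2 2 2 . . . . . . 3 3
Index 7: author = 2

Answer: cursor 2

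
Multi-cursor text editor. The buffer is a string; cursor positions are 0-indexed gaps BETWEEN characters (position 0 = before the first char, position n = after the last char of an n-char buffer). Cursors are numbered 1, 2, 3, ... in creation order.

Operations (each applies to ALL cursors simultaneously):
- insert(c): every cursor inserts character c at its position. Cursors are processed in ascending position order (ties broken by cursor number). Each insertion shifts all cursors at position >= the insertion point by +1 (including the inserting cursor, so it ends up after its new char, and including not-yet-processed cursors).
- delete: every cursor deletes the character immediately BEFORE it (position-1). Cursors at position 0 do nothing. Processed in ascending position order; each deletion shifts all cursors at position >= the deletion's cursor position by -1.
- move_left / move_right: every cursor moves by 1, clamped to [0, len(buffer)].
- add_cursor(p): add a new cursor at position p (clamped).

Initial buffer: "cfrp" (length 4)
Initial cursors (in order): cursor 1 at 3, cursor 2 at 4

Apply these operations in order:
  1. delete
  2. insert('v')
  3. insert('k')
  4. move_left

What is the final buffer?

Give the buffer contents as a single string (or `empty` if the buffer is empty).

After op 1 (delete): buffer="cf" (len 2), cursors c1@2 c2@2, authorship ..
After op 2 (insert('v')): buffer="cfvv" (len 4), cursors c1@4 c2@4, authorship ..12
After op 3 (insert('k')): buffer="cfvvkk" (len 6), cursors c1@6 c2@6, authorship ..1212
After op 4 (move_left): buffer="cfvvkk" (len 6), cursors c1@5 c2@5, authorship ..1212

Answer: cfvvkk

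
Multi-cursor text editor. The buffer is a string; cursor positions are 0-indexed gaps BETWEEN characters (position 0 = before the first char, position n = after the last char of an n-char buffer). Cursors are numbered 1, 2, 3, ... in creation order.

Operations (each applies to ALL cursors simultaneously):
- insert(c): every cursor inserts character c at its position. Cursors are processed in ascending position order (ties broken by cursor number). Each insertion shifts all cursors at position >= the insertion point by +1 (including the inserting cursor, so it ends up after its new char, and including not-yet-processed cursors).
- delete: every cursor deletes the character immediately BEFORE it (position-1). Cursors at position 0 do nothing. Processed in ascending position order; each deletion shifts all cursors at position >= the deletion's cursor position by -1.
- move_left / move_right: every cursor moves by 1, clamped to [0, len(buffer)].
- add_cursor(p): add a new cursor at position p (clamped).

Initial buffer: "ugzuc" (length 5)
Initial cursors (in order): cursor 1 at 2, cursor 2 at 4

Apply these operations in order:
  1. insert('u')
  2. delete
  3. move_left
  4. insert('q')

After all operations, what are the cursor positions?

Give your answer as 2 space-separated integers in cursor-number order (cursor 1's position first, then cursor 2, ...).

Answer: 2 5

Derivation:
After op 1 (insert('u')): buffer="uguzuuc" (len 7), cursors c1@3 c2@6, authorship ..1..2.
After op 2 (delete): buffer="ugzuc" (len 5), cursors c1@2 c2@4, authorship .....
After op 3 (move_left): buffer="ugzuc" (len 5), cursors c1@1 c2@3, authorship .....
After op 4 (insert('q')): buffer="uqgzquc" (len 7), cursors c1@2 c2@5, authorship .1..2..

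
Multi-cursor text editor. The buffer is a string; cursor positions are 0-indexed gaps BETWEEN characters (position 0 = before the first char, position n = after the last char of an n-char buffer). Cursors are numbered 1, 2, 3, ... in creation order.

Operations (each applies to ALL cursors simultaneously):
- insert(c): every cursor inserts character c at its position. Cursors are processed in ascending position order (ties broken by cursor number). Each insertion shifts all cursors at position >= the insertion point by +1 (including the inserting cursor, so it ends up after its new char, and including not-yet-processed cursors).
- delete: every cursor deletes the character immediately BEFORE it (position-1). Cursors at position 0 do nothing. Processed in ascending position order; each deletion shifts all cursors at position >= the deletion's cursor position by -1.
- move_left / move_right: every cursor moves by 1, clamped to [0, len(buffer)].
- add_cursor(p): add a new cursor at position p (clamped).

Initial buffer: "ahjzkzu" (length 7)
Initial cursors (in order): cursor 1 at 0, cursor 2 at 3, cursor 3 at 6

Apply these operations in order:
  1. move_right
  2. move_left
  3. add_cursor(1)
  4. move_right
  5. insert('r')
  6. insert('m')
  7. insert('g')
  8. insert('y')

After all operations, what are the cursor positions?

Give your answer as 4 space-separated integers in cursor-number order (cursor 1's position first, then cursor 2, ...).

Answer: 5 16 23 10

Derivation:
After op 1 (move_right): buffer="ahjzkzu" (len 7), cursors c1@1 c2@4 c3@7, authorship .......
After op 2 (move_left): buffer="ahjzkzu" (len 7), cursors c1@0 c2@3 c3@6, authorship .......
After op 3 (add_cursor(1)): buffer="ahjzkzu" (len 7), cursors c1@0 c4@1 c2@3 c3@6, authorship .......
After op 4 (move_right): buffer="ahjzkzu" (len 7), cursors c1@1 c4@2 c2@4 c3@7, authorship .......
After op 5 (insert('r')): buffer="arhrjzrkzur" (len 11), cursors c1@2 c4@4 c2@7 c3@11, authorship .1.4..2...3
After op 6 (insert('m')): buffer="armhrmjzrmkzurm" (len 15), cursors c1@3 c4@6 c2@10 c3@15, authorship .11.44..22...33
After op 7 (insert('g')): buffer="armghrmgjzrmgkzurmg" (len 19), cursors c1@4 c4@8 c2@13 c3@19, authorship .111.444..222...333
After op 8 (insert('y')): buffer="armgyhrmgyjzrmgykzurmgy" (len 23), cursors c1@5 c4@10 c2@16 c3@23, authorship .1111.4444..2222...3333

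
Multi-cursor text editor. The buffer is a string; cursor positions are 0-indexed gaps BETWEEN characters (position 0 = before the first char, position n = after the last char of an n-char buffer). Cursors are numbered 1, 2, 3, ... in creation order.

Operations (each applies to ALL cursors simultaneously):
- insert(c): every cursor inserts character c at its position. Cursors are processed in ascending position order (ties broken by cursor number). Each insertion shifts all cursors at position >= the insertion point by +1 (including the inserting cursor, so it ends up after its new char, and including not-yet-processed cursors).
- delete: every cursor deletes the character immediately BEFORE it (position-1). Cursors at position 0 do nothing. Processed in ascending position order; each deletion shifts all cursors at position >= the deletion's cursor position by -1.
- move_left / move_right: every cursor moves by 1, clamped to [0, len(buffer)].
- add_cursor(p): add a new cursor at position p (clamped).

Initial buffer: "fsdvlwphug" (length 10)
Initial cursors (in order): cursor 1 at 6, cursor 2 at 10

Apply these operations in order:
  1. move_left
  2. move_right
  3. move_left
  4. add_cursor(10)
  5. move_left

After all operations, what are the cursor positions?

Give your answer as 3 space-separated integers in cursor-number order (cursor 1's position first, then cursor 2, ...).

After op 1 (move_left): buffer="fsdvlwphug" (len 10), cursors c1@5 c2@9, authorship ..........
After op 2 (move_right): buffer="fsdvlwphug" (len 10), cursors c1@6 c2@10, authorship ..........
After op 3 (move_left): buffer="fsdvlwphug" (len 10), cursors c1@5 c2@9, authorship ..........
After op 4 (add_cursor(10)): buffer="fsdvlwphug" (len 10), cursors c1@5 c2@9 c3@10, authorship ..........
After op 5 (move_left): buffer="fsdvlwphug" (len 10), cursors c1@4 c2@8 c3@9, authorship ..........

Answer: 4 8 9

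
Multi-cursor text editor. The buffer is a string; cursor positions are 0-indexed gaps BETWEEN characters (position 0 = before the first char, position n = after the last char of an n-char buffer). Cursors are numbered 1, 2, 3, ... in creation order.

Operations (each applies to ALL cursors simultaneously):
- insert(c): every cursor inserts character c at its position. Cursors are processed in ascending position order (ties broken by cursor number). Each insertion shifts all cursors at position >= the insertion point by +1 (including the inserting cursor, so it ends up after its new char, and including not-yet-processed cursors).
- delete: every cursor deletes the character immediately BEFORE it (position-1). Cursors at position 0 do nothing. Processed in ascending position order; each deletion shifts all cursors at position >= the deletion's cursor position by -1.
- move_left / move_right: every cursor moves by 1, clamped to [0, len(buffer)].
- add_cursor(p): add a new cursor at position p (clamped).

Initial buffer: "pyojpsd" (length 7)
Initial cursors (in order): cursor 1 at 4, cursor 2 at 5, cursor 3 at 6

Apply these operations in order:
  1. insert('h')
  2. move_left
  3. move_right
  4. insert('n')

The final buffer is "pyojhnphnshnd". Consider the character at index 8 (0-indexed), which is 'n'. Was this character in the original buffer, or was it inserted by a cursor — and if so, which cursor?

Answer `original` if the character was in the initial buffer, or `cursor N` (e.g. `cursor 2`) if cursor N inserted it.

After op 1 (insert('h')): buffer="pyojhphshd" (len 10), cursors c1@5 c2@7 c3@9, authorship ....1.2.3.
After op 2 (move_left): buffer="pyojhphshd" (len 10), cursors c1@4 c2@6 c3@8, authorship ....1.2.3.
After op 3 (move_right): buffer="pyojhphshd" (len 10), cursors c1@5 c2@7 c3@9, authorship ....1.2.3.
After op 4 (insert('n')): buffer="pyojhnphnshnd" (len 13), cursors c1@6 c2@9 c3@12, authorship ....11.22.33.
Authorship (.=original, N=cursor N): . . . . 1 1 . 2 2 . 3 3 .
Index 8: author = 2

Answer: cursor 2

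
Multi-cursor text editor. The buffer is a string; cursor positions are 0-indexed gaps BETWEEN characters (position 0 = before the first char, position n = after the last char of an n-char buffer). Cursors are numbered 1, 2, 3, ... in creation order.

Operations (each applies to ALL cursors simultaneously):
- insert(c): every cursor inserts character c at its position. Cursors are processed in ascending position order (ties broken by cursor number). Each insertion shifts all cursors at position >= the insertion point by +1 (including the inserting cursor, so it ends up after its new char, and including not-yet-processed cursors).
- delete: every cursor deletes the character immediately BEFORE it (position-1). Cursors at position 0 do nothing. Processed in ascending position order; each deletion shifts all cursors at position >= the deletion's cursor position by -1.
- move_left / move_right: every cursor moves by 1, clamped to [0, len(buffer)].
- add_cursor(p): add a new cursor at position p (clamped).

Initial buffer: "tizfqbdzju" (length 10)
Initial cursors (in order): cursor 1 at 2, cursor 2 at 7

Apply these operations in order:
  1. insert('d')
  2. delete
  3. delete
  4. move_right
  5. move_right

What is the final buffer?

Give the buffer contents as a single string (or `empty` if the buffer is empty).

After op 1 (insert('d')): buffer="tidzfqbddzju" (len 12), cursors c1@3 c2@9, authorship ..1.....2...
After op 2 (delete): buffer="tizfqbdzju" (len 10), cursors c1@2 c2@7, authorship ..........
After op 3 (delete): buffer="tzfqbzju" (len 8), cursors c1@1 c2@5, authorship ........
After op 4 (move_right): buffer="tzfqbzju" (len 8), cursors c1@2 c2@6, authorship ........
After op 5 (move_right): buffer="tzfqbzju" (len 8), cursors c1@3 c2@7, authorship ........

Answer: tzfqbzju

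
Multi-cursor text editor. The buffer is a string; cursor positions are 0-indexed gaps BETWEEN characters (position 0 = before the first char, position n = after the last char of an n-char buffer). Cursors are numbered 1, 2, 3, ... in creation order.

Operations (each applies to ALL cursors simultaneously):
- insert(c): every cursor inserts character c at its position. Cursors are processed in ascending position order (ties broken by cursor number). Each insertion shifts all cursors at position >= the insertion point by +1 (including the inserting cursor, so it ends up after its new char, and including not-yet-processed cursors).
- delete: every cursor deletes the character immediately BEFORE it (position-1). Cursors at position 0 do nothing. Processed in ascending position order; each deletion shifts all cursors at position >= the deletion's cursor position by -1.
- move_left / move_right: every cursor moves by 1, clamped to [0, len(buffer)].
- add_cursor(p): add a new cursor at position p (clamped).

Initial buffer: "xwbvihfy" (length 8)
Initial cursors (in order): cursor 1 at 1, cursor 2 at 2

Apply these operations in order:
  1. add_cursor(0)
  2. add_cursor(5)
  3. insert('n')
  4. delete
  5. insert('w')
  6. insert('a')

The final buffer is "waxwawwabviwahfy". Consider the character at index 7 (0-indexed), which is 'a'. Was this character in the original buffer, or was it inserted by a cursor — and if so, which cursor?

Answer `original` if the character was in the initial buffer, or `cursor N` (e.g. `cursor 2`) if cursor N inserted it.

After op 1 (add_cursor(0)): buffer="xwbvihfy" (len 8), cursors c3@0 c1@1 c2@2, authorship ........
After op 2 (add_cursor(5)): buffer="xwbvihfy" (len 8), cursors c3@0 c1@1 c2@2 c4@5, authorship ........
After op 3 (insert('n')): buffer="nxnwnbvinhfy" (len 12), cursors c3@1 c1@3 c2@5 c4@9, authorship 3.1.2...4...
After op 4 (delete): buffer="xwbvihfy" (len 8), cursors c3@0 c1@1 c2@2 c4@5, authorship ........
After op 5 (insert('w')): buffer="wxwwwbviwhfy" (len 12), cursors c3@1 c1@3 c2@5 c4@9, authorship 3.1.2...4...
After op 6 (insert('a')): buffer="waxwawwabviwahfy" (len 16), cursors c3@2 c1@5 c2@8 c4@13, authorship 33.11.22...44...
Authorship (.=original, N=cursor N): 3 3 . 1 1 . 2 2 . . . 4 4 . . .
Index 7: author = 2

Answer: cursor 2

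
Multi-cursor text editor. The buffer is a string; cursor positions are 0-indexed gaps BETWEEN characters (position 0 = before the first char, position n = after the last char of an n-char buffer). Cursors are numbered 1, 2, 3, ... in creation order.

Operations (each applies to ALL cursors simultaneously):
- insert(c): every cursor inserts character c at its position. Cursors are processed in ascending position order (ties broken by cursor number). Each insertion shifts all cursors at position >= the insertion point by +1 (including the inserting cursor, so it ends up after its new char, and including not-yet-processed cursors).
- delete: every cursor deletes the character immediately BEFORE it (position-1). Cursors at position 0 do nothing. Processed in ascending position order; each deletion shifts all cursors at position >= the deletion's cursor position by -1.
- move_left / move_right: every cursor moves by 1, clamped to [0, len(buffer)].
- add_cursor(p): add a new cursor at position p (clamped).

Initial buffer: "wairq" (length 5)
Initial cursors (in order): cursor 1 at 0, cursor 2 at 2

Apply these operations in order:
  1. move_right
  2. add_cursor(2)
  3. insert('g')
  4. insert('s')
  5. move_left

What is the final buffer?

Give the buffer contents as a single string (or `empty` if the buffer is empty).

Answer: wgsagsigsrq

Derivation:
After op 1 (move_right): buffer="wairq" (len 5), cursors c1@1 c2@3, authorship .....
After op 2 (add_cursor(2)): buffer="wairq" (len 5), cursors c1@1 c3@2 c2@3, authorship .....
After op 3 (insert('g')): buffer="wgagigrq" (len 8), cursors c1@2 c3@4 c2@6, authorship .1.3.2..
After op 4 (insert('s')): buffer="wgsagsigsrq" (len 11), cursors c1@3 c3@6 c2@9, authorship .11.33.22..
After op 5 (move_left): buffer="wgsagsigsrq" (len 11), cursors c1@2 c3@5 c2@8, authorship .11.33.22..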